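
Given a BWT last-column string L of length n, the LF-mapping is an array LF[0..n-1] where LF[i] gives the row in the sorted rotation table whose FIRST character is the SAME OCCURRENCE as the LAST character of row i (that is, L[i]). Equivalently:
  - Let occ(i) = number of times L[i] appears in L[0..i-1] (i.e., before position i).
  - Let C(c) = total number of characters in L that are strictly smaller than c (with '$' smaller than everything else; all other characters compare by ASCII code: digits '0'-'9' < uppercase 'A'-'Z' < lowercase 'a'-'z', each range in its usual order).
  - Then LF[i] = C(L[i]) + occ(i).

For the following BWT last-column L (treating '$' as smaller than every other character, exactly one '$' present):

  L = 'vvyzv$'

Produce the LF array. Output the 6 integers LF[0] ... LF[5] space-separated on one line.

Answer: 1 2 4 5 3 0

Derivation:
Char counts: '$':1, 'v':3, 'y':1, 'z':1
C (first-col start): C('$')=0, C('v')=1, C('y')=4, C('z')=5
L[0]='v': occ=0, LF[0]=C('v')+0=1+0=1
L[1]='v': occ=1, LF[1]=C('v')+1=1+1=2
L[2]='y': occ=0, LF[2]=C('y')+0=4+0=4
L[3]='z': occ=0, LF[3]=C('z')+0=5+0=5
L[4]='v': occ=2, LF[4]=C('v')+2=1+2=3
L[5]='$': occ=0, LF[5]=C('$')+0=0+0=0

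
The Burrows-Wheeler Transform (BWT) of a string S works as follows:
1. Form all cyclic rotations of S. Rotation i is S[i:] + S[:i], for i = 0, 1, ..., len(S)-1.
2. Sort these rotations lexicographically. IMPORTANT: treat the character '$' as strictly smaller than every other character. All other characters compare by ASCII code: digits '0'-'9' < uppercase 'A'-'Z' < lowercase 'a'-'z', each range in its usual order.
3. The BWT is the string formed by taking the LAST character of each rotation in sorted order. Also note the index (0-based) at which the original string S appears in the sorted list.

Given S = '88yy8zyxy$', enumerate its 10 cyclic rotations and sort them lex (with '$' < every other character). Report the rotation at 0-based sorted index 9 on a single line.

Answer: zyxy$88yy8

Derivation:
All 10 rotations (rotation i = S[i:]+S[:i]):
  rot[0] = 88yy8zyxy$
  rot[1] = 8yy8zyxy$8
  rot[2] = yy8zyxy$88
  rot[3] = y8zyxy$88y
  rot[4] = 8zyxy$88yy
  rot[5] = zyxy$88yy8
  rot[6] = yxy$88yy8z
  rot[7] = xy$88yy8zy
  rot[8] = y$88yy8zyx
  rot[9] = $88yy8zyxy
Sorted (with $ < everything):
  sorted[0] = $88yy8zyxy
  sorted[1] = 88yy8zyxy$
  sorted[2] = 8yy8zyxy$8
  sorted[3] = 8zyxy$88yy
  sorted[4] = xy$88yy8zy
  sorted[5] = y$88yy8zyx
  sorted[6] = y8zyxy$88y
  sorted[7] = yxy$88yy8z
  sorted[8] = yy8zyxy$88
  sorted[9] = zyxy$88yy8
sorted[9] = zyxy$88yy8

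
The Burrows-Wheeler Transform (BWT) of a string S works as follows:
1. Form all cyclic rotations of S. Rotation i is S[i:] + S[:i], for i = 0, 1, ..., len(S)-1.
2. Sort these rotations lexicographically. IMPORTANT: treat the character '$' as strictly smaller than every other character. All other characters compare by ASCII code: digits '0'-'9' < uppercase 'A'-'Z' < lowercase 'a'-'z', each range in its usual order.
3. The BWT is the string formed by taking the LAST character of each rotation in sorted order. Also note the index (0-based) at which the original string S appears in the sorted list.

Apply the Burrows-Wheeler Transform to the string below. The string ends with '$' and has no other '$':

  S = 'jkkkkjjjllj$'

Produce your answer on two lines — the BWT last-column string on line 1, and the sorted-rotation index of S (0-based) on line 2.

All 12 rotations (rotation i = S[i:]+S[:i]):
  rot[0] = jkkkkjjjllj$
  rot[1] = kkkkjjjllj$j
  rot[2] = kkkjjjllj$jk
  rot[3] = kkjjjllj$jkk
  rot[4] = kjjjllj$jkkk
  rot[5] = jjjllj$jkkkk
  rot[6] = jjllj$jkkkkj
  rot[7] = jllj$jkkkkjj
  rot[8] = llj$jkkkkjjj
  rot[9] = lj$jkkkkjjjl
  rot[10] = j$jkkkkjjjll
  rot[11] = $jkkkkjjjllj
Sorted (with $ < everything):
  sorted[0] = $jkkkkjjjllj  (last char: 'j')
  sorted[1] = j$jkkkkjjjll  (last char: 'l')
  sorted[2] = jjjllj$jkkkk  (last char: 'k')
  sorted[3] = jjllj$jkkkkj  (last char: 'j')
  sorted[4] = jkkkkjjjllj$  (last char: '$')
  sorted[5] = jllj$jkkkkjj  (last char: 'j')
  sorted[6] = kjjjllj$jkkk  (last char: 'k')
  sorted[7] = kkjjjllj$jkk  (last char: 'k')
  sorted[8] = kkkjjjllj$jk  (last char: 'k')
  sorted[9] = kkkkjjjllj$j  (last char: 'j')
  sorted[10] = lj$jkkkkjjjl  (last char: 'l')
  sorted[11] = llj$jkkkkjjj  (last char: 'j')
Last column: jlkj$jkkkjlj
Original string S is at sorted index 4

Answer: jlkj$jkkkjlj
4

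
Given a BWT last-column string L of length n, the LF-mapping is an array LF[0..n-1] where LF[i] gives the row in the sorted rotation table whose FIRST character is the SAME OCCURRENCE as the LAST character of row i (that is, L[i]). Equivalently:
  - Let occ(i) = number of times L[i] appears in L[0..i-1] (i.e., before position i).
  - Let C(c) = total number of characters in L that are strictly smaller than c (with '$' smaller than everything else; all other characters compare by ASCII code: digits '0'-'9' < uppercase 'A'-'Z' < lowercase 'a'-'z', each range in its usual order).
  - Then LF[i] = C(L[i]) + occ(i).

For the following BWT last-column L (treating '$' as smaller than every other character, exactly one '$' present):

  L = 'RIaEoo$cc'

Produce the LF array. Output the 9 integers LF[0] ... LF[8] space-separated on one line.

Answer: 3 2 4 1 7 8 0 5 6

Derivation:
Char counts: '$':1, 'E':1, 'I':1, 'R':1, 'a':1, 'c':2, 'o':2
C (first-col start): C('$')=0, C('E')=1, C('I')=2, C('R')=3, C('a')=4, C('c')=5, C('o')=7
L[0]='R': occ=0, LF[0]=C('R')+0=3+0=3
L[1]='I': occ=0, LF[1]=C('I')+0=2+0=2
L[2]='a': occ=0, LF[2]=C('a')+0=4+0=4
L[3]='E': occ=0, LF[3]=C('E')+0=1+0=1
L[4]='o': occ=0, LF[4]=C('o')+0=7+0=7
L[5]='o': occ=1, LF[5]=C('o')+1=7+1=8
L[6]='$': occ=0, LF[6]=C('$')+0=0+0=0
L[7]='c': occ=0, LF[7]=C('c')+0=5+0=5
L[8]='c': occ=1, LF[8]=C('c')+1=5+1=6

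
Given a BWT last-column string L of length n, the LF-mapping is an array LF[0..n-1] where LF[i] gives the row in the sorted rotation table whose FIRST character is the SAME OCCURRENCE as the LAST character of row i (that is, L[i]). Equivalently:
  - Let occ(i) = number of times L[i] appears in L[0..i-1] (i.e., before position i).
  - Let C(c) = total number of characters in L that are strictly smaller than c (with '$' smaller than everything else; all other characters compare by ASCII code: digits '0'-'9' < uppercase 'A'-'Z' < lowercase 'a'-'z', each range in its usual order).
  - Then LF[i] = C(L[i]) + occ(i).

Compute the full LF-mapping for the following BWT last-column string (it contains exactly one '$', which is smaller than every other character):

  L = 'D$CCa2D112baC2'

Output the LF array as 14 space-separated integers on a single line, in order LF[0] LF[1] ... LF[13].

Char counts: '$':1, '1':2, '2':3, 'C':3, 'D':2, 'a':2, 'b':1
C (first-col start): C('$')=0, C('1')=1, C('2')=3, C('C')=6, C('D')=9, C('a')=11, C('b')=13
L[0]='D': occ=0, LF[0]=C('D')+0=9+0=9
L[1]='$': occ=0, LF[1]=C('$')+0=0+0=0
L[2]='C': occ=0, LF[2]=C('C')+0=6+0=6
L[3]='C': occ=1, LF[3]=C('C')+1=6+1=7
L[4]='a': occ=0, LF[4]=C('a')+0=11+0=11
L[5]='2': occ=0, LF[5]=C('2')+0=3+0=3
L[6]='D': occ=1, LF[6]=C('D')+1=9+1=10
L[7]='1': occ=0, LF[7]=C('1')+0=1+0=1
L[8]='1': occ=1, LF[8]=C('1')+1=1+1=2
L[9]='2': occ=1, LF[9]=C('2')+1=3+1=4
L[10]='b': occ=0, LF[10]=C('b')+0=13+0=13
L[11]='a': occ=1, LF[11]=C('a')+1=11+1=12
L[12]='C': occ=2, LF[12]=C('C')+2=6+2=8
L[13]='2': occ=2, LF[13]=C('2')+2=3+2=5

Answer: 9 0 6 7 11 3 10 1 2 4 13 12 8 5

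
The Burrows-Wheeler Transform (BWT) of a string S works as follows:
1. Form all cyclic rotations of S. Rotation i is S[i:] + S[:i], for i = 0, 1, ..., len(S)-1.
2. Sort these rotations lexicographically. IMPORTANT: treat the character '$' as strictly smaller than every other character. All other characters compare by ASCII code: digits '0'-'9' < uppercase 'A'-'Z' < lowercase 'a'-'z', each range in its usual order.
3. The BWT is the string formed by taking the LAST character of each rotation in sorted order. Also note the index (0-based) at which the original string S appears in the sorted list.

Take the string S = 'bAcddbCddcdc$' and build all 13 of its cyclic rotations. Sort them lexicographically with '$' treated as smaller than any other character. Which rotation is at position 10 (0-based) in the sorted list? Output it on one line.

All 13 rotations (rotation i = S[i:]+S[:i]):
  rot[0] = bAcddbCddcdc$
  rot[1] = AcddbCddcdc$b
  rot[2] = cddbCddcdc$bA
  rot[3] = ddbCddcdc$bAc
  rot[4] = dbCddcdc$bAcd
  rot[5] = bCddcdc$bAcdd
  rot[6] = Cddcdc$bAcddb
  rot[7] = ddcdc$bAcddbC
  rot[8] = dcdc$bAcddbCd
  rot[9] = cdc$bAcddbCdd
  rot[10] = dc$bAcddbCddc
  rot[11] = c$bAcddbCddcd
  rot[12] = $bAcddbCddcdc
Sorted (with $ < everything):
  sorted[0] = $bAcddbCddcdc
  sorted[1] = AcddbCddcdc$b
  sorted[2] = Cddcdc$bAcddb
  sorted[3] = bAcddbCddcdc$
  sorted[4] = bCddcdc$bAcdd
  sorted[5] = c$bAcddbCddcd
  sorted[6] = cdc$bAcddbCdd
  sorted[7] = cddbCddcdc$bA
  sorted[8] = dbCddcdc$bAcd
  sorted[9] = dc$bAcddbCddc
  sorted[10] = dcdc$bAcddbCd
  sorted[11] = ddbCddcdc$bAc
  sorted[12] = ddcdc$bAcddbC
sorted[10] = dcdc$bAcddbCd

Answer: dcdc$bAcddbCd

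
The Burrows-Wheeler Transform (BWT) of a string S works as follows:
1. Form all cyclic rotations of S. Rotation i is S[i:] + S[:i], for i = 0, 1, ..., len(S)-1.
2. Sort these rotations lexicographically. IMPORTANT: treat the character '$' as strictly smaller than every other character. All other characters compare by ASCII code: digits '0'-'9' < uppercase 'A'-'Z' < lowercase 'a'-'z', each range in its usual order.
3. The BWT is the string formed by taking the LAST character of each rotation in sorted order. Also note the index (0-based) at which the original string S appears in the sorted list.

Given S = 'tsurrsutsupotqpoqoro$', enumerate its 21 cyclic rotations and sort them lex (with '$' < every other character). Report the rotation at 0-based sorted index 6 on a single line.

Answer: potqpoqoro$tsurrsutsu

Derivation:
All 21 rotations (rotation i = S[i:]+S[:i]):
  rot[0] = tsurrsutsupotqpoqoro$
  rot[1] = surrsutsupotqpoqoro$t
  rot[2] = urrsutsupotqpoqoro$ts
  rot[3] = rrsutsupotqpoqoro$tsu
  rot[4] = rsutsupotqpoqoro$tsur
  rot[5] = sutsupotqpoqoro$tsurr
  rot[6] = utsupotqpoqoro$tsurrs
  rot[7] = tsupotqpoqoro$tsurrsu
  rot[8] = supotqpoqoro$tsurrsut
  rot[9] = upotqpoqoro$tsurrsuts
  rot[10] = potqpoqoro$tsurrsutsu
  rot[11] = otqpoqoro$tsurrsutsup
  rot[12] = tqpoqoro$tsurrsutsupo
  rot[13] = qpoqoro$tsurrsutsupot
  rot[14] = poqoro$tsurrsutsupotq
  rot[15] = oqoro$tsurrsutsupotqp
  rot[16] = qoro$tsurrsutsupotqpo
  rot[17] = oro$tsurrsutsupotqpoq
  rot[18] = ro$tsurrsutsupotqpoqo
  rot[19] = o$tsurrsutsupotqpoqor
  rot[20] = $tsurrsutsupotqpoqoro
Sorted (with $ < everything):
  sorted[0] = $tsurrsutsupotqpoqoro
  sorted[1] = o$tsurrsutsupotqpoqor
  sorted[2] = oqoro$tsurrsutsupotqp
  sorted[3] = oro$tsurrsutsupotqpoq
  sorted[4] = otqpoqoro$tsurrsutsup
  sorted[5] = poqoro$tsurrsutsupotq
  sorted[6] = potqpoqoro$tsurrsutsu
  sorted[7] = qoro$tsurrsutsupotqpo
  sorted[8] = qpoqoro$tsurrsutsupot
  sorted[9] = ro$tsurrsutsupotqpoqo
  sorted[10] = rrsutsupotqpoqoro$tsu
  sorted[11] = rsutsupotqpoqoro$tsur
  sorted[12] = supotqpoqoro$tsurrsut
  sorted[13] = surrsutsupotqpoqoro$t
  sorted[14] = sutsupotqpoqoro$tsurr
  sorted[15] = tqpoqoro$tsurrsutsupo
  sorted[16] = tsupotqpoqoro$tsurrsu
  sorted[17] = tsurrsutsupotqpoqoro$
  sorted[18] = upotqpoqoro$tsurrsuts
  sorted[19] = urrsutsupotqpoqoro$ts
  sorted[20] = utsupotqpoqoro$tsurrs
sorted[6] = potqpoqoro$tsurrsutsu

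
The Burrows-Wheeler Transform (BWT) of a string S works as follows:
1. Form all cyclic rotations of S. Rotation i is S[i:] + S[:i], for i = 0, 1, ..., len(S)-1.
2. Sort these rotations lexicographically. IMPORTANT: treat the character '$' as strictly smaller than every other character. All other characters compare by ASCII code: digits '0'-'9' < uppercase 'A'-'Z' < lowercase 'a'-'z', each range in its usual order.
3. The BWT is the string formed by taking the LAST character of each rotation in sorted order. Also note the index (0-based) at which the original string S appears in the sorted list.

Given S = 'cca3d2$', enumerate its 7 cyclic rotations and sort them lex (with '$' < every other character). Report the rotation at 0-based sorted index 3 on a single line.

All 7 rotations (rotation i = S[i:]+S[:i]):
  rot[0] = cca3d2$
  rot[1] = ca3d2$c
  rot[2] = a3d2$cc
  rot[3] = 3d2$cca
  rot[4] = d2$cca3
  rot[5] = 2$cca3d
  rot[6] = $cca3d2
Sorted (with $ < everything):
  sorted[0] = $cca3d2
  sorted[1] = 2$cca3d
  sorted[2] = 3d2$cca
  sorted[3] = a3d2$cc
  sorted[4] = ca3d2$c
  sorted[5] = cca3d2$
  sorted[6] = d2$cca3
sorted[3] = a3d2$cc

Answer: a3d2$cc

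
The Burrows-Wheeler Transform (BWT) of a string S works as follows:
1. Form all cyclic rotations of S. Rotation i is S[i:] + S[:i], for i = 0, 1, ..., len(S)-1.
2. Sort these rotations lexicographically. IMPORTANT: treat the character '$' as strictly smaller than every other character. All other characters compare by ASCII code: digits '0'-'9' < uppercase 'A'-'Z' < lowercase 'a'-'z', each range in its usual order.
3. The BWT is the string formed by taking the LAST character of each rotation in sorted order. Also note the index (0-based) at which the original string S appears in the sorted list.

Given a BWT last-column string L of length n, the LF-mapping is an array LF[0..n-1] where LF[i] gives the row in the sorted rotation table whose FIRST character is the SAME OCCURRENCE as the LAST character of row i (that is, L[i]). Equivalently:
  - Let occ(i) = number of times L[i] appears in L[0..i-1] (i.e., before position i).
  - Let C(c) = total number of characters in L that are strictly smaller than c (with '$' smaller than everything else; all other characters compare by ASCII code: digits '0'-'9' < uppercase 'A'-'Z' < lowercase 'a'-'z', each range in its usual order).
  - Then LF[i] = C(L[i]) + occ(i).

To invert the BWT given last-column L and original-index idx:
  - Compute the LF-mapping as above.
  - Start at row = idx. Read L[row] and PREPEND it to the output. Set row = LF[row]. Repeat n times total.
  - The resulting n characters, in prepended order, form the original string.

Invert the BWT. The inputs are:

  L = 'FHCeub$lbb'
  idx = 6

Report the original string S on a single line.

Answer: bubbleHCF$

Derivation:
LF mapping: 2 3 1 7 9 4 0 8 5 6
Walk LF starting at row 6, prepending L[row]:
  step 1: row=6, L[6]='$', prepend. Next row=LF[6]=0
  step 2: row=0, L[0]='F', prepend. Next row=LF[0]=2
  step 3: row=2, L[2]='C', prepend. Next row=LF[2]=1
  step 4: row=1, L[1]='H', prepend. Next row=LF[1]=3
  step 5: row=3, L[3]='e', prepend. Next row=LF[3]=7
  step 6: row=7, L[7]='l', prepend. Next row=LF[7]=8
  step 7: row=8, L[8]='b', prepend. Next row=LF[8]=5
  step 8: row=5, L[5]='b', prepend. Next row=LF[5]=4
  step 9: row=4, L[4]='u', prepend. Next row=LF[4]=9
  step 10: row=9, L[9]='b', prepend. Next row=LF[9]=6
Reversed output: bubbleHCF$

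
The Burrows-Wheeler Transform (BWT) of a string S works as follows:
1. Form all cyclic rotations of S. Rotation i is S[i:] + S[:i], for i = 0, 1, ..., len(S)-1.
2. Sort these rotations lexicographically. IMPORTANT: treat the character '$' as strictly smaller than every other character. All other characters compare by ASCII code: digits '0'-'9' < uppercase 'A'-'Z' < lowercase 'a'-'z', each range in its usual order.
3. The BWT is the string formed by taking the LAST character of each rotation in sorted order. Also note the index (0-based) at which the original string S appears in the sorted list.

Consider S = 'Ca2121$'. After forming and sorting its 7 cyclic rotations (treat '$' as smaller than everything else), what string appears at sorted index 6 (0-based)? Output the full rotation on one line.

All 7 rotations (rotation i = S[i:]+S[:i]):
  rot[0] = Ca2121$
  rot[1] = a2121$C
  rot[2] = 2121$Ca
  rot[3] = 121$Ca2
  rot[4] = 21$Ca21
  rot[5] = 1$Ca212
  rot[6] = $Ca2121
Sorted (with $ < everything):
  sorted[0] = $Ca2121
  sorted[1] = 1$Ca212
  sorted[2] = 121$Ca2
  sorted[3] = 21$Ca21
  sorted[4] = 2121$Ca
  sorted[5] = Ca2121$
  sorted[6] = a2121$C
sorted[6] = a2121$C

Answer: a2121$C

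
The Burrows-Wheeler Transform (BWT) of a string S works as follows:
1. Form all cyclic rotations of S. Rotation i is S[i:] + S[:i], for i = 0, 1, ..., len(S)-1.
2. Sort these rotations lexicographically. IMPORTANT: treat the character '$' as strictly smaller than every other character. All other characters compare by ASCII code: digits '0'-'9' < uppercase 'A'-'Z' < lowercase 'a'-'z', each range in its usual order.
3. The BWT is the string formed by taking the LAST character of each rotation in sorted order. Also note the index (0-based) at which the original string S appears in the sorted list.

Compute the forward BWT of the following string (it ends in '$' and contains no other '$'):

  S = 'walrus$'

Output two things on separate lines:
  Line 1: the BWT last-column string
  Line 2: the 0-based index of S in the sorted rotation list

All 7 rotations (rotation i = S[i:]+S[:i]):
  rot[0] = walrus$
  rot[1] = alrus$w
  rot[2] = lrus$wa
  rot[3] = rus$wal
  rot[4] = us$walr
  rot[5] = s$walru
  rot[6] = $walrus
Sorted (with $ < everything):
  sorted[0] = $walrus  (last char: 's')
  sorted[1] = alrus$w  (last char: 'w')
  sorted[2] = lrus$wa  (last char: 'a')
  sorted[3] = rus$wal  (last char: 'l')
  sorted[4] = s$walru  (last char: 'u')
  sorted[5] = us$walr  (last char: 'r')
  sorted[6] = walrus$  (last char: '$')
Last column: swalur$
Original string S is at sorted index 6

Answer: swalur$
6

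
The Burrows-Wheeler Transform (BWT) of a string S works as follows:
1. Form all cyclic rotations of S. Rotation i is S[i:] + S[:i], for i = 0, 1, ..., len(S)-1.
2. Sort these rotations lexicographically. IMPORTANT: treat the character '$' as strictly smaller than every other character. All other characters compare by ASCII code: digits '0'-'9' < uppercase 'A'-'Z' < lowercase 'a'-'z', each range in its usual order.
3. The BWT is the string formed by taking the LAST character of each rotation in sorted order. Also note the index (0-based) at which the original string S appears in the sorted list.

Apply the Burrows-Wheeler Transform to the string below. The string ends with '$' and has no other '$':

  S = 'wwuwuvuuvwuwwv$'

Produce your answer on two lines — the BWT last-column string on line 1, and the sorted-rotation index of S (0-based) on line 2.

All 15 rotations (rotation i = S[i:]+S[:i]):
  rot[0] = wwuwuvuuvwuwwv$
  rot[1] = wuwuvuuvwuwwv$w
  rot[2] = uwuvuuvwuwwv$ww
  rot[3] = wuvuuvwuwwv$wwu
  rot[4] = uvuuvwuwwv$wwuw
  rot[5] = vuuvwuwwv$wwuwu
  rot[6] = uuvwuwwv$wwuwuv
  rot[7] = uvwuwwv$wwuwuvu
  rot[8] = vwuwwv$wwuwuvuu
  rot[9] = wuwwv$wwuwuvuuv
  rot[10] = uwwv$wwuwuvuuvw
  rot[11] = wwv$wwuwuvuuvwu
  rot[12] = wv$wwuwuvuuvwuw
  rot[13] = v$wwuwuvuuvwuww
  rot[14] = $wwuwuvuuvwuwwv
Sorted (with $ < everything):
  sorted[0] = $wwuwuvuuvwuwwv  (last char: 'v')
  sorted[1] = uuvwuwwv$wwuwuv  (last char: 'v')
  sorted[2] = uvuuvwuwwv$wwuw  (last char: 'w')
  sorted[3] = uvwuwwv$wwuwuvu  (last char: 'u')
  sorted[4] = uwuvuuvwuwwv$ww  (last char: 'w')
  sorted[5] = uwwv$wwuwuvuuvw  (last char: 'w')
  sorted[6] = v$wwuwuvuuvwuww  (last char: 'w')
  sorted[7] = vuuvwuwwv$wwuwu  (last char: 'u')
  sorted[8] = vwuwwv$wwuwuvuu  (last char: 'u')
  sorted[9] = wuvuuvwuwwv$wwu  (last char: 'u')
  sorted[10] = wuwuvuuvwuwwv$w  (last char: 'w')
  sorted[11] = wuwwv$wwuwuvuuv  (last char: 'v')
  sorted[12] = wv$wwuwuvuuvwuw  (last char: 'w')
  sorted[13] = wwuwuvuuvwuwwv$  (last char: '$')
  sorted[14] = wwv$wwuwuvuuvwu  (last char: 'u')
Last column: vvwuwwwuuuwvw$u
Original string S is at sorted index 13

Answer: vvwuwwwuuuwvw$u
13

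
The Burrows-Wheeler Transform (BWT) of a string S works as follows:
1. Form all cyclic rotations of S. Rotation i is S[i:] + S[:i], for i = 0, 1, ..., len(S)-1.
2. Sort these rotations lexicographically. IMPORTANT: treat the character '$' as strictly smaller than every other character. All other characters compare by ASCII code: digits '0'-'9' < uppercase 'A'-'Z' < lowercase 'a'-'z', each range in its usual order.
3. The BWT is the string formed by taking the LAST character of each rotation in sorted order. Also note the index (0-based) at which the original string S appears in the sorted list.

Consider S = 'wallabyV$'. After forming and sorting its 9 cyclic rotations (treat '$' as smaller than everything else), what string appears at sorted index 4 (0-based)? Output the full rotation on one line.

All 9 rotations (rotation i = S[i:]+S[:i]):
  rot[0] = wallabyV$
  rot[1] = allabyV$w
  rot[2] = llabyV$wa
  rot[3] = labyV$wal
  rot[4] = abyV$wall
  rot[5] = byV$walla
  rot[6] = yV$wallab
  rot[7] = V$wallaby
  rot[8] = $wallabyV
Sorted (with $ < everything):
  sorted[0] = $wallabyV
  sorted[1] = V$wallaby
  sorted[2] = abyV$wall
  sorted[3] = allabyV$w
  sorted[4] = byV$walla
  sorted[5] = labyV$wal
  sorted[6] = llabyV$wa
  sorted[7] = wallabyV$
  sorted[8] = yV$wallab
sorted[4] = byV$walla

Answer: byV$walla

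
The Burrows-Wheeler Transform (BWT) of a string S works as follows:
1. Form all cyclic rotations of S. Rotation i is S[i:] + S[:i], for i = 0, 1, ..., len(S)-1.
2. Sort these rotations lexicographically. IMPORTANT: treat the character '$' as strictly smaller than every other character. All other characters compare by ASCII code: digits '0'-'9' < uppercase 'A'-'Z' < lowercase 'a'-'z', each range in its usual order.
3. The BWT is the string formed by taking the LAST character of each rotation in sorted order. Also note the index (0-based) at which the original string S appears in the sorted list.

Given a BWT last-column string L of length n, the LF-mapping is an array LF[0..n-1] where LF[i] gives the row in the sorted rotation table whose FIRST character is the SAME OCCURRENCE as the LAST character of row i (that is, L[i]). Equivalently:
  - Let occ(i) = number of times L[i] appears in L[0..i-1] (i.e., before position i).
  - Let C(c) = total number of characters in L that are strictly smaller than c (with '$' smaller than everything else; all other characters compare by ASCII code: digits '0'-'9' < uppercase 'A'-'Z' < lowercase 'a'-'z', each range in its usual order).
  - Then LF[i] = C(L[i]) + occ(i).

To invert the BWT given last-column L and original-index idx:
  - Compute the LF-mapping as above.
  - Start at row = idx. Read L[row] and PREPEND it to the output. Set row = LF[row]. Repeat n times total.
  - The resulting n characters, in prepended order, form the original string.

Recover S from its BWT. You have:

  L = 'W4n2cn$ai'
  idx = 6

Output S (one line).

Answer: incan42W$

Derivation:
LF mapping: 3 2 7 1 5 8 0 4 6
Walk LF starting at row 6, prepending L[row]:
  step 1: row=6, L[6]='$', prepend. Next row=LF[6]=0
  step 2: row=0, L[0]='W', prepend. Next row=LF[0]=3
  step 3: row=3, L[3]='2', prepend. Next row=LF[3]=1
  step 4: row=1, L[1]='4', prepend. Next row=LF[1]=2
  step 5: row=2, L[2]='n', prepend. Next row=LF[2]=7
  step 6: row=7, L[7]='a', prepend. Next row=LF[7]=4
  step 7: row=4, L[4]='c', prepend. Next row=LF[4]=5
  step 8: row=5, L[5]='n', prepend. Next row=LF[5]=8
  step 9: row=8, L[8]='i', prepend. Next row=LF[8]=6
Reversed output: incan42W$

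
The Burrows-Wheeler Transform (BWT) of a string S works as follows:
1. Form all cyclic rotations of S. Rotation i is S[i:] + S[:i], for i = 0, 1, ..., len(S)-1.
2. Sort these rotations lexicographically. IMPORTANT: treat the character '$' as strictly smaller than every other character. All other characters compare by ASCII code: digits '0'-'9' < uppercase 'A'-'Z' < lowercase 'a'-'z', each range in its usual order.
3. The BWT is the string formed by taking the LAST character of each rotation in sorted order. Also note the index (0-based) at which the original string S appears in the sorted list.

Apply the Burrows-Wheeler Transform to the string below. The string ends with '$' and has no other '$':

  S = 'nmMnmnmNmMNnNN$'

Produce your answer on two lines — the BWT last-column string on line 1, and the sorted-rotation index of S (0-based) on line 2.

All 15 rotations (rotation i = S[i:]+S[:i]):
  rot[0] = nmMnmnmNmMNnNN$
  rot[1] = mMnmnmNmMNnNN$n
  rot[2] = MnmnmNmMNnNN$nm
  rot[3] = nmnmNmMNnNN$nmM
  rot[4] = mnmNmMNnNN$nmMn
  rot[5] = nmNmMNnNN$nmMnm
  rot[6] = mNmMNnNN$nmMnmn
  rot[7] = NmMNnNN$nmMnmnm
  rot[8] = mMNnNN$nmMnmnmN
  rot[9] = MNnNN$nmMnmnmNm
  rot[10] = NnNN$nmMnmnmNmM
  rot[11] = nNN$nmMnmnmNmMN
  rot[12] = NN$nmMnmnmNmMNn
  rot[13] = N$nmMnmnmNmMNnN
  rot[14] = $nmMnmnmNmMNnNN
Sorted (with $ < everything):
  sorted[0] = $nmMnmnmNmMNnNN  (last char: 'N')
  sorted[1] = MNnNN$nmMnmnmNm  (last char: 'm')
  sorted[2] = MnmnmNmMNnNN$nm  (last char: 'm')
  sorted[3] = N$nmMnmnmNmMNnN  (last char: 'N')
  sorted[4] = NN$nmMnmnmNmMNn  (last char: 'n')
  sorted[5] = NmMNnNN$nmMnmnm  (last char: 'm')
  sorted[6] = NnNN$nmMnmnmNmM  (last char: 'M')
  sorted[7] = mMNnNN$nmMnmnmN  (last char: 'N')
  sorted[8] = mMnmnmNmMNnNN$n  (last char: 'n')
  sorted[9] = mNmMNnNN$nmMnmn  (last char: 'n')
  sorted[10] = mnmNmMNnNN$nmMn  (last char: 'n')
  sorted[11] = nNN$nmMnmnmNmMN  (last char: 'N')
  sorted[12] = nmMnmnmNmMNnNN$  (last char: '$')
  sorted[13] = nmNmMNnNN$nmMnm  (last char: 'm')
  sorted[14] = nmnmNmMNnNN$nmM  (last char: 'M')
Last column: NmmNnmMNnnnN$mM
Original string S is at sorted index 12

Answer: NmmNnmMNnnnN$mM
12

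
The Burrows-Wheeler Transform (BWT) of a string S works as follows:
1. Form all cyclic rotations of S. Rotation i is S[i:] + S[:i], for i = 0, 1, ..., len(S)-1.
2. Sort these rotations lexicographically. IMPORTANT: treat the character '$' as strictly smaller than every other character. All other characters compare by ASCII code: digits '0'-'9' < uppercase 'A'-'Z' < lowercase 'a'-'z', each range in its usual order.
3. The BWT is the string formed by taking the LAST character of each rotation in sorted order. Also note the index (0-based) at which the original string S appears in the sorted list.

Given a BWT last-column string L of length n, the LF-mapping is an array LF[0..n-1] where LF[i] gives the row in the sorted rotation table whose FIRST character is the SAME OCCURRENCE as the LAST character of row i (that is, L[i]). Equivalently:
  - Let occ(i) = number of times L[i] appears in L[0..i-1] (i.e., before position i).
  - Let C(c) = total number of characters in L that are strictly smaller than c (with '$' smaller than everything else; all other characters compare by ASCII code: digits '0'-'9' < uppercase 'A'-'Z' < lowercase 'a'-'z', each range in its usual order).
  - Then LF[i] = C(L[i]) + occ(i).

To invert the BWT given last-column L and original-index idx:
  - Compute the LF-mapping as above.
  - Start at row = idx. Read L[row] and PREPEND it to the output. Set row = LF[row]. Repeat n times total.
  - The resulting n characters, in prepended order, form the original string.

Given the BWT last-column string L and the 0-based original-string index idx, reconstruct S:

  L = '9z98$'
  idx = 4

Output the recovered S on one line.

Answer: z899$

Derivation:
LF mapping: 2 4 3 1 0
Walk LF starting at row 4, prepending L[row]:
  step 1: row=4, L[4]='$', prepend. Next row=LF[4]=0
  step 2: row=0, L[0]='9', prepend. Next row=LF[0]=2
  step 3: row=2, L[2]='9', prepend. Next row=LF[2]=3
  step 4: row=3, L[3]='8', prepend. Next row=LF[3]=1
  step 5: row=1, L[1]='z', prepend. Next row=LF[1]=4
Reversed output: z899$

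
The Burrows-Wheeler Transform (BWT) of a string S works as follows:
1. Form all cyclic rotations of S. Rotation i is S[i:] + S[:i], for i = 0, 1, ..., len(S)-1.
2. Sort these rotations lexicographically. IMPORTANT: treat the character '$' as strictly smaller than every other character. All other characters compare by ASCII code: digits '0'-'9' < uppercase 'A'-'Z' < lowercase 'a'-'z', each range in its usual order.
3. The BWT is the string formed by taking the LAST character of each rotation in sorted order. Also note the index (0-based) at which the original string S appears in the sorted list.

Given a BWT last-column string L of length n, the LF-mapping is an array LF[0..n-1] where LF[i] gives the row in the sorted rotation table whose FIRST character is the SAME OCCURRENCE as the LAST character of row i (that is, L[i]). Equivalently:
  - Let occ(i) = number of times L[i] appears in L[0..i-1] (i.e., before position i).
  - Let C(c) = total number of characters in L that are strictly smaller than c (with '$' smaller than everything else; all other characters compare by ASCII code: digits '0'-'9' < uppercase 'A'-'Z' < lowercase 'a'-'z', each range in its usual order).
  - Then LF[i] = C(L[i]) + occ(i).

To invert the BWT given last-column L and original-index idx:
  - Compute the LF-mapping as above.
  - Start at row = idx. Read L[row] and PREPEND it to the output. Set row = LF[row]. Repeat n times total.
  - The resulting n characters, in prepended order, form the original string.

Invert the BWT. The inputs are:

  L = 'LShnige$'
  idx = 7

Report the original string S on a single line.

LF mapping: 1 2 5 7 6 4 3 0
Walk LF starting at row 7, prepending L[row]:
  step 1: row=7, L[7]='$', prepend. Next row=LF[7]=0
  step 2: row=0, L[0]='L', prepend. Next row=LF[0]=1
  step 3: row=1, L[1]='S', prepend. Next row=LF[1]=2
  step 4: row=2, L[2]='h', prepend. Next row=LF[2]=5
  step 5: row=5, L[5]='g', prepend. Next row=LF[5]=4
  step 6: row=4, L[4]='i', prepend. Next row=LF[4]=6
  step 7: row=6, L[6]='e', prepend. Next row=LF[6]=3
  step 8: row=3, L[3]='n', prepend. Next row=LF[3]=7
Reversed output: neighSL$

Answer: neighSL$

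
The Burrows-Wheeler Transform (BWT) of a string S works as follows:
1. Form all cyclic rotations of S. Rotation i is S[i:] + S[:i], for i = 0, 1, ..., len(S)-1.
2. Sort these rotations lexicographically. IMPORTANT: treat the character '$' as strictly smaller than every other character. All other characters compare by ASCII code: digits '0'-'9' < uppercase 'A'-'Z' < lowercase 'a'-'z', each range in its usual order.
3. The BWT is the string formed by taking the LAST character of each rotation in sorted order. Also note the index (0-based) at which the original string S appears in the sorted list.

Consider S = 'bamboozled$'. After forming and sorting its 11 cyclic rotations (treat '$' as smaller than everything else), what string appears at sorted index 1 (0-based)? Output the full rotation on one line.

All 11 rotations (rotation i = S[i:]+S[:i]):
  rot[0] = bamboozled$
  rot[1] = amboozled$b
  rot[2] = mboozled$ba
  rot[3] = boozled$bam
  rot[4] = oozled$bamb
  rot[5] = ozled$bambo
  rot[6] = zled$bamboo
  rot[7] = led$bambooz
  rot[8] = ed$bamboozl
  rot[9] = d$bamboozle
  rot[10] = $bamboozled
Sorted (with $ < everything):
  sorted[0] = $bamboozled
  sorted[1] = amboozled$b
  sorted[2] = bamboozled$
  sorted[3] = boozled$bam
  sorted[4] = d$bamboozle
  sorted[5] = ed$bamboozl
  sorted[6] = led$bambooz
  sorted[7] = mboozled$ba
  sorted[8] = oozled$bamb
  sorted[9] = ozled$bambo
  sorted[10] = zled$bamboo
sorted[1] = amboozled$b

Answer: amboozled$b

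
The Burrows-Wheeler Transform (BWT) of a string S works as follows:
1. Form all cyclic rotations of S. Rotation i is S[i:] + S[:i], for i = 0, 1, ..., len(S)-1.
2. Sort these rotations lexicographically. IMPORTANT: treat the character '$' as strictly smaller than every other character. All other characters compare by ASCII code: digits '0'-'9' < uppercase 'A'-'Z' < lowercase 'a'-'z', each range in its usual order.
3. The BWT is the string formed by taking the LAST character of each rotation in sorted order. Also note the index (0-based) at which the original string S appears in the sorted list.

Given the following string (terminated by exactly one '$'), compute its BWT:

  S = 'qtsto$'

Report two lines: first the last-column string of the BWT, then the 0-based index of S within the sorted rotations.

All 6 rotations (rotation i = S[i:]+S[:i]):
  rot[0] = qtsto$
  rot[1] = tsto$q
  rot[2] = sto$qt
  rot[3] = to$qts
  rot[4] = o$qtst
  rot[5] = $qtsto
Sorted (with $ < everything):
  sorted[0] = $qtsto  (last char: 'o')
  sorted[1] = o$qtst  (last char: 't')
  sorted[2] = qtsto$  (last char: '$')
  sorted[3] = sto$qt  (last char: 't')
  sorted[4] = to$qts  (last char: 's')
  sorted[5] = tsto$q  (last char: 'q')
Last column: ot$tsq
Original string S is at sorted index 2

Answer: ot$tsq
2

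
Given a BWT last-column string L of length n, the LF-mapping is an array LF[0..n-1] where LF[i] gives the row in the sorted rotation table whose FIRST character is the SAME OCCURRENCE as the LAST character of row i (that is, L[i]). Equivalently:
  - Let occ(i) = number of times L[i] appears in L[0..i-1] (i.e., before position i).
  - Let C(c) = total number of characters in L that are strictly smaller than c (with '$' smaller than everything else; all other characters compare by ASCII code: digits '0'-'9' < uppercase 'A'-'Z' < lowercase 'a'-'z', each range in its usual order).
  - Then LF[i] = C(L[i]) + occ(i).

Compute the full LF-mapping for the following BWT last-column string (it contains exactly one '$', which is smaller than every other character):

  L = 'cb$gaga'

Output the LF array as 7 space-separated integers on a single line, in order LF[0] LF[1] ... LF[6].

Char counts: '$':1, 'a':2, 'b':1, 'c':1, 'g':2
C (first-col start): C('$')=0, C('a')=1, C('b')=3, C('c')=4, C('g')=5
L[0]='c': occ=0, LF[0]=C('c')+0=4+0=4
L[1]='b': occ=0, LF[1]=C('b')+0=3+0=3
L[2]='$': occ=0, LF[2]=C('$')+0=0+0=0
L[3]='g': occ=0, LF[3]=C('g')+0=5+0=5
L[4]='a': occ=0, LF[4]=C('a')+0=1+0=1
L[5]='g': occ=1, LF[5]=C('g')+1=5+1=6
L[6]='a': occ=1, LF[6]=C('a')+1=1+1=2

Answer: 4 3 0 5 1 6 2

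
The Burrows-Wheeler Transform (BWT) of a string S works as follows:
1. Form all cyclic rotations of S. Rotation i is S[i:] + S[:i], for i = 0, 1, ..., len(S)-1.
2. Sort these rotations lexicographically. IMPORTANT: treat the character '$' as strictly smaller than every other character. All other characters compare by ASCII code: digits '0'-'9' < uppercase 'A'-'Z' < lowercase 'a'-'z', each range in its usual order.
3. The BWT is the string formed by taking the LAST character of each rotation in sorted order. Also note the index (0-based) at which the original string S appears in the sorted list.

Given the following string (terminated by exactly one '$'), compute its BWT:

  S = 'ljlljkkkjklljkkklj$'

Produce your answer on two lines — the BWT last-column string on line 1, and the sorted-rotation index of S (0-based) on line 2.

All 19 rotations (rotation i = S[i:]+S[:i]):
  rot[0] = ljlljkkkjklljkkklj$
  rot[1] = jlljkkkjklljkkklj$l
  rot[2] = lljkkkjklljkkklj$lj
  rot[3] = ljkkkjklljkkklj$ljl
  rot[4] = jkkkjklljkkklj$ljll
  rot[5] = kkkjklljkkklj$ljllj
  rot[6] = kkjklljkkklj$ljlljk
  rot[7] = kjklljkkklj$ljlljkk
  rot[8] = jklljkkklj$ljlljkkk
  rot[9] = klljkkklj$ljlljkkkj
  rot[10] = lljkkklj$ljlljkkkjk
  rot[11] = ljkkklj$ljlljkkkjkl
  rot[12] = jkkklj$ljlljkkkjkll
  rot[13] = kkklj$ljlljkkkjkllj
  rot[14] = kklj$ljlljkkkjklljk
  rot[15] = klj$ljlljkkkjklljkk
  rot[16] = lj$ljlljkkkjklljkkk
  rot[17] = j$ljlljkkkjklljkkkl
  rot[18] = $ljlljkkkjklljkkklj
Sorted (with $ < everything):
  sorted[0] = $ljlljkkkjklljkkklj  (last char: 'j')
  sorted[1] = j$ljlljkkkjklljkkkl  (last char: 'l')
  sorted[2] = jkkkjklljkkklj$ljll  (last char: 'l')
  sorted[3] = jkkklj$ljlljkkkjkll  (last char: 'l')
  sorted[4] = jklljkkklj$ljlljkkk  (last char: 'k')
  sorted[5] = jlljkkkjklljkkklj$l  (last char: 'l')
  sorted[6] = kjklljkkklj$ljlljkk  (last char: 'k')
  sorted[7] = kkjklljkkklj$ljlljk  (last char: 'k')
  sorted[8] = kkkjklljkkklj$ljllj  (last char: 'j')
  sorted[9] = kkklj$ljlljkkkjkllj  (last char: 'j')
  sorted[10] = kklj$ljlljkkkjklljk  (last char: 'k')
  sorted[11] = klj$ljlljkkkjklljkk  (last char: 'k')
  sorted[12] = klljkkklj$ljlljkkkj  (last char: 'j')
  sorted[13] = lj$ljlljkkkjklljkkk  (last char: 'k')
  sorted[14] = ljkkkjklljkkklj$ljl  (last char: 'l')
  sorted[15] = ljkkklj$ljlljkkkjkl  (last char: 'l')
  sorted[16] = ljlljkkkjklljkkklj$  (last char: '$')
  sorted[17] = lljkkkjklljkkklj$lj  (last char: 'j')
  sorted[18] = lljkkklj$ljlljkkkjk  (last char: 'k')
Last column: jlllklkkjjkkjkll$jk
Original string S is at sorted index 16

Answer: jlllklkkjjkkjkll$jk
16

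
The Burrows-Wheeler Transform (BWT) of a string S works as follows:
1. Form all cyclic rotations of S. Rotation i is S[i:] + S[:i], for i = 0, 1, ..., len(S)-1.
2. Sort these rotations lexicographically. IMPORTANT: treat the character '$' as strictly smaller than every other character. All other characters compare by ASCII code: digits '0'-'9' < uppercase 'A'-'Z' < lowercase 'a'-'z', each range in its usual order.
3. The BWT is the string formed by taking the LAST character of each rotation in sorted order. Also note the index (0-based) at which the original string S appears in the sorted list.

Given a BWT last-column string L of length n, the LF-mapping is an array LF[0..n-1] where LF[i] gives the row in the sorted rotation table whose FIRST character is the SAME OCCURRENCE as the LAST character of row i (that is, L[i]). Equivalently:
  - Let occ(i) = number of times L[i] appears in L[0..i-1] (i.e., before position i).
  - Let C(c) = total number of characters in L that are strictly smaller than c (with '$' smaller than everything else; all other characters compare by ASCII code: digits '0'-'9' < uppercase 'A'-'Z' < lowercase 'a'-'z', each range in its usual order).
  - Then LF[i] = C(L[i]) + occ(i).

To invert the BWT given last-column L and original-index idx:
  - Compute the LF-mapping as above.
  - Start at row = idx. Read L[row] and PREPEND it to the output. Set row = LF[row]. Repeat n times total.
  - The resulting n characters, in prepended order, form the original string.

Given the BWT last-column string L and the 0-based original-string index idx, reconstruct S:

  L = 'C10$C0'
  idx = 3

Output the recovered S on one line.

LF mapping: 4 3 1 0 5 2
Walk LF starting at row 3, prepending L[row]:
  step 1: row=3, L[3]='$', prepend. Next row=LF[3]=0
  step 2: row=0, L[0]='C', prepend. Next row=LF[0]=4
  step 3: row=4, L[4]='C', prepend. Next row=LF[4]=5
  step 4: row=5, L[5]='0', prepend. Next row=LF[5]=2
  step 5: row=2, L[2]='0', prepend. Next row=LF[2]=1
  step 6: row=1, L[1]='1', prepend. Next row=LF[1]=3
Reversed output: 100CC$

Answer: 100CC$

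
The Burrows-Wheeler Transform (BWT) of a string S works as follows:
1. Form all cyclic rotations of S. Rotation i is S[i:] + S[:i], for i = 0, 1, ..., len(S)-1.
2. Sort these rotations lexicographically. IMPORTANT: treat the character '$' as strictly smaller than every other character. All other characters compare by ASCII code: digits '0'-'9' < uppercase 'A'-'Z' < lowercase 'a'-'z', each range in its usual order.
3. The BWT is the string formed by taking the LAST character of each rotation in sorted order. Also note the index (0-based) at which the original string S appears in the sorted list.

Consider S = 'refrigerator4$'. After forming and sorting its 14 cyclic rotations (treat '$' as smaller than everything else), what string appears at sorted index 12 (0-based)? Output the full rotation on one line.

Answer: rigerator4$ref

Derivation:
All 14 rotations (rotation i = S[i:]+S[:i]):
  rot[0] = refrigerator4$
  rot[1] = efrigerator4$r
  rot[2] = frigerator4$re
  rot[3] = rigerator4$ref
  rot[4] = igerator4$refr
  rot[5] = gerator4$refri
  rot[6] = erator4$refrig
  rot[7] = rator4$refrige
  rot[8] = ator4$refriger
  rot[9] = tor4$refrigera
  rot[10] = or4$refrigerat
  rot[11] = r4$refrigerato
  rot[12] = 4$refrigerator
  rot[13] = $refrigerator4
Sorted (with $ < everything):
  sorted[0] = $refrigerator4
  sorted[1] = 4$refrigerator
  sorted[2] = ator4$refriger
  sorted[3] = efrigerator4$r
  sorted[4] = erator4$refrig
  sorted[5] = frigerator4$re
  sorted[6] = gerator4$refri
  sorted[7] = igerator4$refr
  sorted[8] = or4$refrigerat
  sorted[9] = r4$refrigerato
  sorted[10] = rator4$refrige
  sorted[11] = refrigerator4$
  sorted[12] = rigerator4$ref
  sorted[13] = tor4$refrigera
sorted[12] = rigerator4$ref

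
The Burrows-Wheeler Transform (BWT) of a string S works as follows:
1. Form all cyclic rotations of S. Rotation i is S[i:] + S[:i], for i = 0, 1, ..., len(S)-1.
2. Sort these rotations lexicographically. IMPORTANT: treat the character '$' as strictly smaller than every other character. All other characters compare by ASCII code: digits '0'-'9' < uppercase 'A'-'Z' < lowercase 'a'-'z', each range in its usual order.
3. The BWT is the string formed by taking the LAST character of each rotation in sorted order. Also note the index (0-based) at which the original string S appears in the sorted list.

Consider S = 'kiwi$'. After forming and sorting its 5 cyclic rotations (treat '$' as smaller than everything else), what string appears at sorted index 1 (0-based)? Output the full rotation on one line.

Answer: i$kiw

Derivation:
All 5 rotations (rotation i = S[i:]+S[:i]):
  rot[0] = kiwi$
  rot[1] = iwi$k
  rot[2] = wi$ki
  rot[3] = i$kiw
  rot[4] = $kiwi
Sorted (with $ < everything):
  sorted[0] = $kiwi
  sorted[1] = i$kiw
  sorted[2] = iwi$k
  sorted[3] = kiwi$
  sorted[4] = wi$ki
sorted[1] = i$kiw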